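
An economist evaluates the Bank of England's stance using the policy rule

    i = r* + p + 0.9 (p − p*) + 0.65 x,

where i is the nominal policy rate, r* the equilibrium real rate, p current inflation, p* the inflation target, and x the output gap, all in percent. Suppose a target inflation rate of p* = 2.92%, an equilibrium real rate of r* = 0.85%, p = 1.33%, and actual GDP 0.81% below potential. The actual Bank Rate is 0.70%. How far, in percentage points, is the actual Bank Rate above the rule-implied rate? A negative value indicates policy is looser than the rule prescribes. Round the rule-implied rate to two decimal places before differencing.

Output 0.81% below potential → x = -0.81.
i = 0.85 + 1.33 + 0.9 × (1.33 − 2.92) + 0.65 × (-0.81)
   = 0.85 + 1.33 − 1.431 − 0.5265 = 0.22
Deviation = 0.70 − 0.22 = 0.48 pp.

0.48 pp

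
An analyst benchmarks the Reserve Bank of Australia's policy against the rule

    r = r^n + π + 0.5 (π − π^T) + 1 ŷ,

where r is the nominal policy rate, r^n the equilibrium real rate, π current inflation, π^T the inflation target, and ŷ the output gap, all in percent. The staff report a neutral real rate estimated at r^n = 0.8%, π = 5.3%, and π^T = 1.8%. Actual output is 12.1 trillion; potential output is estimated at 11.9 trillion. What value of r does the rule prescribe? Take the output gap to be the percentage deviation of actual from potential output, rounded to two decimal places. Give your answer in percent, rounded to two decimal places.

9.53%

Output gap = 100 × (12.1 − 11.9) / 11.9 = 1.68%.
r = 0.80 + 5.30 + 0.5 × (5.30 − 1.80) + 1 × 1.68
   = 0.80 + 5.3 + 1.75 + 1.68 = 9.53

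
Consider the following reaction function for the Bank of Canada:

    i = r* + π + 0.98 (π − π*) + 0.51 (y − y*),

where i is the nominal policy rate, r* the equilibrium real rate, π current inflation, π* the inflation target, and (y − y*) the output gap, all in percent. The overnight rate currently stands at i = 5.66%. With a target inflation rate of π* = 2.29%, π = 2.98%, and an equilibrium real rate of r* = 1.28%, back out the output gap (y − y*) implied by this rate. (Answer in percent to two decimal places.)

0.51 (y − y*) = 5.66 − 1.28 − 2.98 − 0.98 × (2.98 − 2.29) = 0.7238
(y − y*) = 0.7238 / 0.51 = 1.42

1.42%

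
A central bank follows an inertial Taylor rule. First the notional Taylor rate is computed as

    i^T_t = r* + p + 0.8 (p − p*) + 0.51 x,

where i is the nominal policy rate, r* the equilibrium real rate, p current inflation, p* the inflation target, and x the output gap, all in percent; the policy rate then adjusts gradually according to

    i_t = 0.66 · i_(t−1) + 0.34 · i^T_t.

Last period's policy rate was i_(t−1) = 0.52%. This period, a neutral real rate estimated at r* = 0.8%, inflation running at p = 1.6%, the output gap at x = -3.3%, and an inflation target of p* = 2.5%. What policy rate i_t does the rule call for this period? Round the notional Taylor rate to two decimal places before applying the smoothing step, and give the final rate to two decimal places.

i^T_t = 0.8 + 1.6 + 0.8 × (1.6 − 2.5) + 0.51 × (-3.3)
   = 0.8 + 1.6 − 0.72 − 1.683 = 0.00
i_t = 0.66 × 0.52 + 0.34 × 0.00 = 0.3432 + 0 = 0.34

0.34%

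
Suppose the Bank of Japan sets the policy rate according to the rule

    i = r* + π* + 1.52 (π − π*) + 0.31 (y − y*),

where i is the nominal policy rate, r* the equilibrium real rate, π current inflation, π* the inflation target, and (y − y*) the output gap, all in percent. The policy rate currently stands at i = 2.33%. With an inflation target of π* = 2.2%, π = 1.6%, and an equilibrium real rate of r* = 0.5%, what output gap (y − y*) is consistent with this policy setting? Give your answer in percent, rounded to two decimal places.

1.75%

0.31 (y − y*) = 2.33 − 0.5 − 2.2 − 1.52 × (1.6 − 2.2) = 0.542
(y − y*) = 0.542 / 0.31 = 1.75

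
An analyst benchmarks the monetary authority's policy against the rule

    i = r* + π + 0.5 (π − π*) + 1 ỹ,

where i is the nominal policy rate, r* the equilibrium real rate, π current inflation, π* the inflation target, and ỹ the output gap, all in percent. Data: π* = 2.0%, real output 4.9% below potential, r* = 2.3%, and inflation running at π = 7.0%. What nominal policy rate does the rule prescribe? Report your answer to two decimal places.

Output 4.9% below potential → ỹ = -4.9.
i = 2.3 + 7.0 + 0.5 × (7.0 − 2.0) + 1 × (-4.9)
   = 2.3 + 7 + 2.5 − 4.9 = 6.90

6.90%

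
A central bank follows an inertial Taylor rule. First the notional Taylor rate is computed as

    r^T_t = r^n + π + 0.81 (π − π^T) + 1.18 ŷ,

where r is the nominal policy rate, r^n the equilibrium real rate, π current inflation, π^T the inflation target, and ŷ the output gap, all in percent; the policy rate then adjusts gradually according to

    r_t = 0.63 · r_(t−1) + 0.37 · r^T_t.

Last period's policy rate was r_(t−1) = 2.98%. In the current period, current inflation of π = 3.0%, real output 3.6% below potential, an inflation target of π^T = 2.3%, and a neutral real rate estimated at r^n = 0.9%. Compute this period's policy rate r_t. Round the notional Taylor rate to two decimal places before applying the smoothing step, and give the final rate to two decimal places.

1.96%

Output 3.6% below potential → ŷ = -3.6.
r^T_t = 0.9 + 3.0 + 0.81 × (3.0 − 2.3) + 1.18 × (-3.6)
   = 0.9 + 3 + 0.567 − 4.248 = 0.22
r_t = 0.63 × 2.98 + 0.37 × 0.22 = 1.8774 + 0.0814 = 1.96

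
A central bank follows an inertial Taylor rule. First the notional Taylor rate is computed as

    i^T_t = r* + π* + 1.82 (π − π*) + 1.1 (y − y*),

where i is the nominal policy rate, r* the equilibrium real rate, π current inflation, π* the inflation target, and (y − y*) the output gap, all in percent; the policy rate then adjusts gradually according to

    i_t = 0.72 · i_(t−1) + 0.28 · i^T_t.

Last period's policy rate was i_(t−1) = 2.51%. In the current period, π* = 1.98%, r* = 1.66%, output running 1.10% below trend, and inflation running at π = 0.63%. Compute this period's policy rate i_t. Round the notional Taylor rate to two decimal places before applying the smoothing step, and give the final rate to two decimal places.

Output 1.10% below potential → (y − y*) = -1.10.
i^T_t = 1.66 + 1.98 + 1.82 × (0.63 − 1.98) + 1.1 × (-1.10)
   = 1.66 + 1.98 − 2.457 − 1.21 = -0.03
i_t = 0.72 × 2.51 + 0.28 × (-0.03) = 1.8072 − 0.0084 = 1.80

1.80%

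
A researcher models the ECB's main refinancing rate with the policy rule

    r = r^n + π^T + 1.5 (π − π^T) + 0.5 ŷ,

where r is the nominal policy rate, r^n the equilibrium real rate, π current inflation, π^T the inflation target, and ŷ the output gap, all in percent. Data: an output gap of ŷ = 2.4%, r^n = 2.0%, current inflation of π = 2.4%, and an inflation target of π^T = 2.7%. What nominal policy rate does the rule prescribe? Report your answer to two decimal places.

5.45%

r = 2.0 + 2.7 + 1.5 × (2.4 − 2.7) + 0.5 × 2.4
   = 2.0 + 2.7 − 0.45 + 1.2 = 5.45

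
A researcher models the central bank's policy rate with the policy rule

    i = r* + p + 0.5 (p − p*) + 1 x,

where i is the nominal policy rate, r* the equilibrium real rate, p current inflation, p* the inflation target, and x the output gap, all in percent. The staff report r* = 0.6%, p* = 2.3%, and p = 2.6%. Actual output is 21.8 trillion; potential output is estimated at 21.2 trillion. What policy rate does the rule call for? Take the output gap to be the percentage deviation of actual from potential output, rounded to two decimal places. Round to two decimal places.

Output gap = 100 × (21.8 − 21.2) / 21.2 = 2.83%.
i = 0.60 + 2.60 + 0.5 × (2.60 − 2.30) + 1 × 2.83
   = 0.60 + 2.6 + 0.15 + 2.83 = 6.18

6.18%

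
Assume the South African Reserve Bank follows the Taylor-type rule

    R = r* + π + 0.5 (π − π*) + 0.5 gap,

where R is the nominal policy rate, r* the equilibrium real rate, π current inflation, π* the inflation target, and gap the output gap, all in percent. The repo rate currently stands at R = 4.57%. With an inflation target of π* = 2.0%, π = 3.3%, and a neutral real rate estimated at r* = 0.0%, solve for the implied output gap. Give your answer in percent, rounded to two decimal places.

0.5 gap = 4.57 − 0.0 − 3.3 − 0.5 × (3.3 − 2.0) = 0.62
gap = 0.62 / 0.5 = 1.24

1.24%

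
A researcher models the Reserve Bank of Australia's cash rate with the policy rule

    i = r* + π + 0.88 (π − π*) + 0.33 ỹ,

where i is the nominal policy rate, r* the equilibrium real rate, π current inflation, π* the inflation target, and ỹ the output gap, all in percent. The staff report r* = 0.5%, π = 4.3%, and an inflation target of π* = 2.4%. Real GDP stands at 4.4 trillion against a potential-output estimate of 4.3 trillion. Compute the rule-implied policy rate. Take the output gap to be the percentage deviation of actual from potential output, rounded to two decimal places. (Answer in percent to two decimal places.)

7.24%

Output gap = 100 × (4.4 − 4.3) / 4.3 = 2.33%.
i = 0.50 + 4.30 + 0.88 × (4.30 − 2.40) + 0.33 × 2.33
   = 0.50 + 4.3 + 1.672 + 0.7689 = 7.24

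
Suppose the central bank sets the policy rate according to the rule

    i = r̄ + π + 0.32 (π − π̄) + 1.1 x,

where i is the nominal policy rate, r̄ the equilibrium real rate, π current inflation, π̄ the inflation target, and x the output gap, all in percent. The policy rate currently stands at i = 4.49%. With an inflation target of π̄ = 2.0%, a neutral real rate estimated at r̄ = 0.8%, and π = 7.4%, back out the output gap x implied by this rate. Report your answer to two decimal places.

-4.94%

1.1 x = 4.49 − 0.8 − 7.4 − 0.32 × (7.4 − 2.0) = -5.438
x = -5.438 / 1.1 = -4.94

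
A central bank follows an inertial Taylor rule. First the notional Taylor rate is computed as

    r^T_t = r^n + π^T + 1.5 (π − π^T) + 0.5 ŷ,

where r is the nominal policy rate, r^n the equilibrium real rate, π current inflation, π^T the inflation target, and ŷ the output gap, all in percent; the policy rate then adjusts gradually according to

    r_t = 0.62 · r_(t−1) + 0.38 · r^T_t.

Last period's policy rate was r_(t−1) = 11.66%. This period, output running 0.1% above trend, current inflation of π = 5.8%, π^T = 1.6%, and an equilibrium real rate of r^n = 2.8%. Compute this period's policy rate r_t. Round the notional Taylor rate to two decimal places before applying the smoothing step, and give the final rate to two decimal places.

11.31%

Output 0.1% above potential → ŷ = 0.1.
r^T_t = 2.8 + 1.6 + 1.5 × (5.8 − 1.6) + 0.5 × 0.1
   = 2.8 + 1.6 + 6.3 + 0.05 = 10.75
r_t = 0.62 × 11.66 + 0.38 × 10.75 = 7.2292 + 4.085 = 11.31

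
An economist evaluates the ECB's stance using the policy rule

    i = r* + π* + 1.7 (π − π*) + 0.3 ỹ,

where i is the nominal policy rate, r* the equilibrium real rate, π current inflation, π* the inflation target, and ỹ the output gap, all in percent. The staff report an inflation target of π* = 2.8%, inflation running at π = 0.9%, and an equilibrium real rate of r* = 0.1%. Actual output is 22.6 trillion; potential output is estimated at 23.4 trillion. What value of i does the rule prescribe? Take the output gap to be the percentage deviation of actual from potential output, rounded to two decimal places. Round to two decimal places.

-1.36%

Output gap = 100 × (22.6 − 23.4) / 23.4 = -3.42%.
i = 0.10 + 2.80 + 1.7 × (0.90 − 2.80) + 0.3 × (-3.42)
   = 0.10 + 2.8 − 3.23 − 1.026 = -1.36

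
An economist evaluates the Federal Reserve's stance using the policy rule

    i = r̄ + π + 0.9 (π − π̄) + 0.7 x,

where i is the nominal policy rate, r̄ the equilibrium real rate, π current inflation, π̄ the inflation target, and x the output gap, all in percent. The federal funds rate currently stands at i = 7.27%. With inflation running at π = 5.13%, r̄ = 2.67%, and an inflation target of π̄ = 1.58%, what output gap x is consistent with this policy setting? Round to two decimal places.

0.7 x = 7.27 − 2.67 − 5.13 − 0.9 × (5.13 − 1.58) = -3.725
x = -3.725 / 0.7 = -5.32

-5.32%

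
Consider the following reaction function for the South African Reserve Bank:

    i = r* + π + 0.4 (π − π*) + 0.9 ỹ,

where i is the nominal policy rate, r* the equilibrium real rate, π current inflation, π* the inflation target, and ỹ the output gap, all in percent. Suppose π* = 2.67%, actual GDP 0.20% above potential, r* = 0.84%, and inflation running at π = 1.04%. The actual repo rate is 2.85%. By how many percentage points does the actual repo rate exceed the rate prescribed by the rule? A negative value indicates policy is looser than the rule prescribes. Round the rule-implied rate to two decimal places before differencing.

1.44 pp

Output 0.20% above potential → ỹ = 0.20.
i = 0.84 + 1.04 + 0.4 × (1.04 − 2.67) + 0.9 × 0.20
   = 0.84 + 1.04 − 0.652 + 0.18 = 1.41
Deviation = 2.85 − 1.41 = 1.44 pp.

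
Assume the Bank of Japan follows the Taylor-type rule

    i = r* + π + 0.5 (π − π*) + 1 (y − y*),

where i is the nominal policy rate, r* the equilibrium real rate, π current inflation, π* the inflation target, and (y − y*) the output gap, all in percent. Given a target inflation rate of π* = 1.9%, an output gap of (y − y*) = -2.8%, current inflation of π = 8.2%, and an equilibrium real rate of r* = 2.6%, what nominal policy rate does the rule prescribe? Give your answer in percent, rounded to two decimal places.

11.15%

i = 2.6 + 8.2 + 0.5 × (8.2 − 1.9) + 1 × (-2.8)
   = 2.6 + 8.2 + 3.15 − 2.8 = 11.15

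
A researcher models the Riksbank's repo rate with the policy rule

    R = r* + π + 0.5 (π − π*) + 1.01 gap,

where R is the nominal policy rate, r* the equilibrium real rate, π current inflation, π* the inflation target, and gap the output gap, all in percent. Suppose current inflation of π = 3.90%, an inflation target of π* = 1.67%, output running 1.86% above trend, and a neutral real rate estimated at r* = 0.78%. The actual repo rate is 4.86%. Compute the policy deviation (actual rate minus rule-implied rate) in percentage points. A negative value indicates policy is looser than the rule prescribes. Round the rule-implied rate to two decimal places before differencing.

-2.81 pp

Output 1.86% above potential → gap = 1.86.
R = 0.78 + 3.90 + 0.5 × (3.90 − 1.67) + 1.01 × 1.86
   = 0.78 + 3.9 + 1.115 + 1.8786 = 7.67
Deviation = 4.86 − 7.67 = -2.81 pp.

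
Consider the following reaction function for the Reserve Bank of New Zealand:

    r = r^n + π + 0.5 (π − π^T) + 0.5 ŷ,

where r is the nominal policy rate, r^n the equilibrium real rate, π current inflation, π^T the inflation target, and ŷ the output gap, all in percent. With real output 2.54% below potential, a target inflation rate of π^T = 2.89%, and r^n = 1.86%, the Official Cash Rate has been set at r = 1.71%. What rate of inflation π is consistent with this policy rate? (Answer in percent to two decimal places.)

1.71%

Output 2.54% below potential → ŷ = -2.54.
Collecting π: r = r^n + (1 + 0.5) π − 0.5 π^T + 0.5 ŷ
1.5 π = 1.71 − 1.86 + 0.5 × 2.89 − 0.5 × (-2.54) = 2.565
π = 2.565 / 1.5 = 1.71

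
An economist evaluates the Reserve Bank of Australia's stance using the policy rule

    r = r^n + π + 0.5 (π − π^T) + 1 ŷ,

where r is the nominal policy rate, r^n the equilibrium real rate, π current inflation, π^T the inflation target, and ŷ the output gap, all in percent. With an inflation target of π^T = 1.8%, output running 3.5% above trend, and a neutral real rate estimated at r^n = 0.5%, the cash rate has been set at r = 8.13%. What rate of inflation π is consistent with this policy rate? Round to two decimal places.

Output 3.5% above potential → ŷ = 3.5.
Collecting π: r = r^n + (1 + 0.5) π − 0.5 π^T + 1 ŷ
1.5 π = 8.13 − 0.5 + 0.5 × 1.8 − 1 × 3.5 = 5.03
π = 5.03 / 1.5 = 3.35

3.35%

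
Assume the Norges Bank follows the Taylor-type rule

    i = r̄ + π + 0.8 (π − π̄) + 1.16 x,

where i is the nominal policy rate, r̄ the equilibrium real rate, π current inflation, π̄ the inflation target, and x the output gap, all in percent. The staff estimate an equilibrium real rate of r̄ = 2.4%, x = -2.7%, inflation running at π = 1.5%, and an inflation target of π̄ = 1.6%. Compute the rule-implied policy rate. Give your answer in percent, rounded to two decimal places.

0.69%

i = 2.4 + 1.5 + 0.8 × (1.5 − 1.6) + 1.16 × (-2.7)
   = 2.4 + 1.5 − 0.08 − 3.132 = 0.69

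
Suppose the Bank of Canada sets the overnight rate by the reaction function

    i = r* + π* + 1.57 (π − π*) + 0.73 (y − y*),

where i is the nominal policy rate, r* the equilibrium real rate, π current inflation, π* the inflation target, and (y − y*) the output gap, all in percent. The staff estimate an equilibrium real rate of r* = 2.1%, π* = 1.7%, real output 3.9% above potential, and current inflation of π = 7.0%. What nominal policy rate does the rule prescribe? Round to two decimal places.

Output 3.9% above potential → (y − y*) = 3.9.
i = 2.1 + 1.7 + 1.57 × (7.0 − 1.7) + 0.73 × 3.9
   = 2.1 + 1.7 + 8.321 + 2.847 = 14.97

14.97%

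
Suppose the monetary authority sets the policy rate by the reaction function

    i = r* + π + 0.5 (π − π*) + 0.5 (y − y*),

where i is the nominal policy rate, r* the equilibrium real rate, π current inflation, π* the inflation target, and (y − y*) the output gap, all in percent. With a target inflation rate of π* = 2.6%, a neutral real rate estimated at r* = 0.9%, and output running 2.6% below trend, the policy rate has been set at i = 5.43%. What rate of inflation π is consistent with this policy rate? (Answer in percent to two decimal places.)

Output 2.6% below potential → (y − y*) = -2.6.
Collecting π: i = r* + (1 + 0.5) π − 0.5 π* + 0.5 (y − y*)
1.5 π = 5.43 − 0.9 + 0.5 × 2.6 − 0.5 × (-2.6) = 7.13
π = 7.13 / 1.5 = 4.75

4.75%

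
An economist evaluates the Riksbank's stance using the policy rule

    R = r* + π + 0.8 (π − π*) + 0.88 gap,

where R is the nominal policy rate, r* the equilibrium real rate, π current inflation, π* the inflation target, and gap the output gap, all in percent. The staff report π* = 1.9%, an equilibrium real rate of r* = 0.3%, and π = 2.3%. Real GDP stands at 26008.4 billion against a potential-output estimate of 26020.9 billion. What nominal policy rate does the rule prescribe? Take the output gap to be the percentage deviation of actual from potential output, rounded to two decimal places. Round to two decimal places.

2.88%

Output gap = 100 × (26008.4 − 26020.9) / 26020.9 = -0.05%.
R = 0.30 + 2.30 + 0.8 × (2.30 − 1.90) + 0.88 × (-0.05)
   = 0.30 + 2.3 + 0.32 − 0.044 = 2.88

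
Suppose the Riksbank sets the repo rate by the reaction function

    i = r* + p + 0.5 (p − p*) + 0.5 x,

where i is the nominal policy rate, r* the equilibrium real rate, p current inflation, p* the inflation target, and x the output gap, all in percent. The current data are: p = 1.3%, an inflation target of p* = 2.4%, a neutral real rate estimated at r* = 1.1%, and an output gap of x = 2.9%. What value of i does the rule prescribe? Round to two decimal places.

3.30%

i = 1.1 + 1.3 + 0.5 × (1.3 − 2.4) + 0.5 × 2.9
   = 1.1 + 1.3 − 0.55 + 1.45 = 3.30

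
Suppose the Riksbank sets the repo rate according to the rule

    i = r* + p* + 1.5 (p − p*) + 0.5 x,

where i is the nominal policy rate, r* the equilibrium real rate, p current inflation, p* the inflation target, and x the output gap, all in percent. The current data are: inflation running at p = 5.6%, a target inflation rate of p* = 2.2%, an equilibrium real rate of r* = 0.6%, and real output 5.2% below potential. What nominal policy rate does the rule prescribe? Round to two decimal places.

5.30%

Output 5.2% below potential → x = -5.2.
i = 0.6 + 2.2 + 1.5 × (5.6 − 2.2) + 0.5 × (-5.2)
   = 0.6 + 2.2 + 5.1 − 2.6 = 5.30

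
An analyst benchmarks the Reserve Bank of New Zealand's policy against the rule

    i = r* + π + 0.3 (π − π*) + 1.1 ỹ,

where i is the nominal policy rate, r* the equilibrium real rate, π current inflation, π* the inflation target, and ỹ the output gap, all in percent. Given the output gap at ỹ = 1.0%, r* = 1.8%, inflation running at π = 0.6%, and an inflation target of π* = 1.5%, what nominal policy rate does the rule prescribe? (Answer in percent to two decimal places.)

3.23%

i = 1.8 + 0.6 + 0.3 × (0.6 − 1.5) + 1.1 × 1.0
   = 1.8 + 0.6 − 0.27 + 1.1 = 3.23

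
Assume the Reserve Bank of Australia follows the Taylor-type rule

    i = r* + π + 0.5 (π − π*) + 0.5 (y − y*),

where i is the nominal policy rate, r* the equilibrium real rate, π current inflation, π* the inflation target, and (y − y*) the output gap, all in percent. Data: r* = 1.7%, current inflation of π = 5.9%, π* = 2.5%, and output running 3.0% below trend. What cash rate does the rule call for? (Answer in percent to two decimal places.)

7.80%

Output 3.0% below potential → (y − y*) = -3.0.
i = 1.7 + 5.9 + 0.5 × (5.9 − 2.5) + 0.5 × (-3.0)
   = 1.7 + 5.9 + 1.7 − 1.5 = 7.80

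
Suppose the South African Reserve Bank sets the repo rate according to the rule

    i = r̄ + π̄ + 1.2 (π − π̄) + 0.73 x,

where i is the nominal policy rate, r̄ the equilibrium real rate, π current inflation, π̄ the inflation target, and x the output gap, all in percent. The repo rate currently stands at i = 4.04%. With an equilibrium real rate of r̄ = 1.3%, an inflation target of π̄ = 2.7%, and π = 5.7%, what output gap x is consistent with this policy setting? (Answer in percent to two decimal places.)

0.73 x = 4.04 − 1.3 − 2.7 − 1.2 × (5.7 − 2.7) = -3.56
x = -3.56 / 0.73 = -4.88

-4.88%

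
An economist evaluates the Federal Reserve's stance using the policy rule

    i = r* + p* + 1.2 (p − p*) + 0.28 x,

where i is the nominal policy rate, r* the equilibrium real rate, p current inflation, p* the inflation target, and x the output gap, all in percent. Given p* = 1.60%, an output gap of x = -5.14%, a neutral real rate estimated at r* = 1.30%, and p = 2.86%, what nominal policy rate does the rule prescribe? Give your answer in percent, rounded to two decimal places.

i = 1.30 + 1.60 + 1.2 × (2.86 − 1.60) + 0.28 × (-5.14)
   = 1.30 + 1.6 + 1.512 − 1.4392 = 2.97

2.97%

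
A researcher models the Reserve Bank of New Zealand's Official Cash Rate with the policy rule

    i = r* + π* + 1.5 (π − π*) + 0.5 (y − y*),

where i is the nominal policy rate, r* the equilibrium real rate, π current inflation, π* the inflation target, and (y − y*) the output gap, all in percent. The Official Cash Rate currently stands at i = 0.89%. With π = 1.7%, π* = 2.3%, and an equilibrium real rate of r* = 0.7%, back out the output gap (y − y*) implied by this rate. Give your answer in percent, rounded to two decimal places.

-2.42%

0.5 (y − y*) = 0.89 − 0.7 − 2.3 − 1.5 × (1.7 − 2.3) = -1.21
(y − y*) = -1.21 / 0.5 = -2.42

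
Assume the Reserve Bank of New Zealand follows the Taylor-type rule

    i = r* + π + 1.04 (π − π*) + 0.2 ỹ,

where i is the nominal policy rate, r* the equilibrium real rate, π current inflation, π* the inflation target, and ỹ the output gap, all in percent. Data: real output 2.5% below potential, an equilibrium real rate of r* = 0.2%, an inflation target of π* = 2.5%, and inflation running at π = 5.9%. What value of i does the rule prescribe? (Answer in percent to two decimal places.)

9.14%

Output 2.5% below potential → ỹ = -2.5.
i = 0.2 + 5.9 + 1.04 × (5.9 − 2.5) + 0.2 × (-2.5)
   = 0.2 + 5.9 + 3.536 − 0.5 = 9.14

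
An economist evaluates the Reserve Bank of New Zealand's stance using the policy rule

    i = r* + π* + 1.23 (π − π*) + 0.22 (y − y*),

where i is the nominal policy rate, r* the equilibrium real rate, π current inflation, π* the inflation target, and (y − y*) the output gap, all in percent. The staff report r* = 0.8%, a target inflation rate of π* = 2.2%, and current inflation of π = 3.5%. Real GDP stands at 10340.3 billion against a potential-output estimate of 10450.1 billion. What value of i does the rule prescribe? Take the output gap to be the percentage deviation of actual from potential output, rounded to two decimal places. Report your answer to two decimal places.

4.37%

Output gap = 100 × (10340.3 − 10450.1) / 10450.1 = -1.05%.
i = 0.80 + 2.20 + 1.23 × (3.50 − 2.20) + 0.22 × (-1.05)
   = 0.80 + 2.2 + 1.599 − 0.231 = 4.37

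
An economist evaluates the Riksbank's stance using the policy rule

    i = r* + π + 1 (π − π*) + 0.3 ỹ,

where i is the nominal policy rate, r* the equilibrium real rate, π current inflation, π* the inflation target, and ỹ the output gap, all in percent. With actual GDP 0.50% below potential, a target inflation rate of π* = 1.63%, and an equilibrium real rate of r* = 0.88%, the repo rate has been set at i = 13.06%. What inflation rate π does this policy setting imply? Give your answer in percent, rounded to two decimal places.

Output 0.50% below potential → ỹ = -0.50.
Collecting π: i = r* + (1 + 1) π − 1 π* + 0.3 ỹ
2 π = 13.06 − 0.88 + 1 × 1.63 − 0.3 × (-0.50) = 13.96
π = 13.96 / 2 = 6.98

6.98%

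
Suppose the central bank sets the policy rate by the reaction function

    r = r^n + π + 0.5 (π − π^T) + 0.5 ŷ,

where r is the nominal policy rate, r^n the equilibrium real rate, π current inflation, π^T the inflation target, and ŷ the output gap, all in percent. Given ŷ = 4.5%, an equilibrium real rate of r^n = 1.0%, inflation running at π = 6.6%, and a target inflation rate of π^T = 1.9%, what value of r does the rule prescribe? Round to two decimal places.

r = 1.0 + 6.6 + 0.5 × (6.6 − 1.9) + 0.5 × 4.5
   = 1.0 + 6.6 + 2.35 + 2.25 = 12.20

12.20%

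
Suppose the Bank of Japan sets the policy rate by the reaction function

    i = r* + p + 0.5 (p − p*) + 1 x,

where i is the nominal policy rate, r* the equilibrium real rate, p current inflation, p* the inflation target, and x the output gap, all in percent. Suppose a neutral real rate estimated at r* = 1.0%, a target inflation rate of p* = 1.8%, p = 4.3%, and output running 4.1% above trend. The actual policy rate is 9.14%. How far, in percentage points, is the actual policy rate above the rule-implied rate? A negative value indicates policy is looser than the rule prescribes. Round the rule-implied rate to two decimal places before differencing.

Output 4.1% above potential → x = 4.1.
i = 1.0 + 4.3 + 0.5 × (4.3 − 1.8) + 1 × 4.1
   = 1.0 + 4.3 + 1.25 + 4.1 = 10.65
Deviation = 9.14 − 10.65 = -1.51 pp.

-1.51 pp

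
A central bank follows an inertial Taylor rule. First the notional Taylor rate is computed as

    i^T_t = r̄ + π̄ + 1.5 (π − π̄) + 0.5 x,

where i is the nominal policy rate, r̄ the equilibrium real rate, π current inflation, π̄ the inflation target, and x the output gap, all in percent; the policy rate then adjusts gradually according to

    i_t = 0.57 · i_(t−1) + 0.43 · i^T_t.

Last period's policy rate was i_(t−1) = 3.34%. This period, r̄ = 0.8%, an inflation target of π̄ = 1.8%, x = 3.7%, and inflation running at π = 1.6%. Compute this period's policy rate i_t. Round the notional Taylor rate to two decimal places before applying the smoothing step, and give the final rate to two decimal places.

i^T_t = 0.8 + 1.8 + 1.5 × (1.6 − 1.8) + 0.5 × 3.7
   = 0.8 + 1.8 − 0.3 + 1.85 = 4.15
i_t = 0.57 × 3.34 + 0.43 × 4.15 = 1.9038 + 1.7845 = 3.69

3.69%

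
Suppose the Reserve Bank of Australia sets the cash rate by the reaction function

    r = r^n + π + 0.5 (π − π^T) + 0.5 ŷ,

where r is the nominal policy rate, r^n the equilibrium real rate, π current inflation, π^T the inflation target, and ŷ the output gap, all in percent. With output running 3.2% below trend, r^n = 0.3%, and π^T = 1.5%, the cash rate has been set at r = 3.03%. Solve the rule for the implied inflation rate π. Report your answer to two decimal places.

Output 3.2% below potential → ŷ = -3.2.
Collecting π: r = r^n + (1 + 0.5) π − 0.5 π^T + 0.5 ŷ
1.5 π = 3.03 − 0.3 + 0.5 × 1.5 − 0.5 × (-3.2) = 5.08
π = 5.08 / 1.5 = 3.39

3.39%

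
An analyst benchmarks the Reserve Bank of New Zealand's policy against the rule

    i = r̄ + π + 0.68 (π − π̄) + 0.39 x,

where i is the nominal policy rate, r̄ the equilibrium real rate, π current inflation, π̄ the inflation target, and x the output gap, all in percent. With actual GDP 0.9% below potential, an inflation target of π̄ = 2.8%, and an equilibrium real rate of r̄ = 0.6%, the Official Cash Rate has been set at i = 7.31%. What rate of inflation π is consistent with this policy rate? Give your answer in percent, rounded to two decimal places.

Output 0.9% below potential → x = -0.9.
Collecting π: i = r̄ + (1 + 0.68) π − 0.68 π̄ + 0.39 x
1.68 π = 7.31 − 0.6 + 0.68 × 2.8 − 0.39 × (-0.9) = 8.965
π = 8.965 / 1.68 = 5.34

5.34%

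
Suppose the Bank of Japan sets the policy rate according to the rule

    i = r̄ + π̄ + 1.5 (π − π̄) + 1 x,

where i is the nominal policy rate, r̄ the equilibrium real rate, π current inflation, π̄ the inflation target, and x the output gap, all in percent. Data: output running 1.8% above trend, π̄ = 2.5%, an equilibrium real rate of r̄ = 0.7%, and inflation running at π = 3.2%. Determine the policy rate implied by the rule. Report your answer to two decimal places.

Output 1.8% above potential → x = 1.8.
i = 0.7 + 2.5 + 1.5 × (3.2 − 2.5) + 1 × 1.8
   = 0.7 + 2.5 + 1.05 + 1.8 = 6.05

6.05%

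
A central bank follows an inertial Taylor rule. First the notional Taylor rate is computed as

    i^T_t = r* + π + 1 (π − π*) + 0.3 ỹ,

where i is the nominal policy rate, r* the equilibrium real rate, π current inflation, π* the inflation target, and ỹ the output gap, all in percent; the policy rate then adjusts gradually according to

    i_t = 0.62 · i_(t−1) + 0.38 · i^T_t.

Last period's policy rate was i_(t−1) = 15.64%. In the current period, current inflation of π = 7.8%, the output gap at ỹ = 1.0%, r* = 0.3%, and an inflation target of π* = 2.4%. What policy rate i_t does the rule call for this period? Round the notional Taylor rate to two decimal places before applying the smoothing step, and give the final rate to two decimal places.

14.94%

i^T_t = 0.3 + 7.8 + 1 × (7.8 − 2.4) + 0.3 × 1.0
   = 0.3 + 7.8 + 5.4 + 0.3 = 13.80
i_t = 0.62 × 15.64 + 0.38 × 13.80 = 9.6968 + 5.244 = 14.94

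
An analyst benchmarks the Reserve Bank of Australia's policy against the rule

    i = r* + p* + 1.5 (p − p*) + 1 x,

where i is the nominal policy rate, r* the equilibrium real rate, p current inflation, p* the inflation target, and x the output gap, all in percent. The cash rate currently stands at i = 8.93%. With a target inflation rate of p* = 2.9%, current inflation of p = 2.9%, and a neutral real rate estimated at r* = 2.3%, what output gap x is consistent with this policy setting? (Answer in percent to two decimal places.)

1 x = 8.93 − 2.3 − 2.9 − 1.5 × (2.9 − 2.9) = 3.73
x = 3.73 / 1 = 3.73

3.73%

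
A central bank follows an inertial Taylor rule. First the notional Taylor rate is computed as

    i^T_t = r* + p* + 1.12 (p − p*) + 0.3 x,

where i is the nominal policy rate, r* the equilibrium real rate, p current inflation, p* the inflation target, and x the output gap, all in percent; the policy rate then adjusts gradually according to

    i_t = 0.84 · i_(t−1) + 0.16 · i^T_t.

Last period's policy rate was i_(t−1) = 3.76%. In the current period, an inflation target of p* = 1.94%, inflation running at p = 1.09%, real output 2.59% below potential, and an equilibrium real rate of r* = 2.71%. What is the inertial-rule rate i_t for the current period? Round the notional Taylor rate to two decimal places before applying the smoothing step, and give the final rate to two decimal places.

3.63%

Output 2.59% below potential → x = -2.59.
i^T_t = 2.71 + 1.94 + 1.12 × (1.09 − 1.94) + 0.3 × (-2.59)
   = 2.71 + 1.94 − 0.952 − 0.777 = 2.92
i_t = 0.84 × 3.76 + 0.16 × 2.92 = 3.1584 + 0.4672 = 3.63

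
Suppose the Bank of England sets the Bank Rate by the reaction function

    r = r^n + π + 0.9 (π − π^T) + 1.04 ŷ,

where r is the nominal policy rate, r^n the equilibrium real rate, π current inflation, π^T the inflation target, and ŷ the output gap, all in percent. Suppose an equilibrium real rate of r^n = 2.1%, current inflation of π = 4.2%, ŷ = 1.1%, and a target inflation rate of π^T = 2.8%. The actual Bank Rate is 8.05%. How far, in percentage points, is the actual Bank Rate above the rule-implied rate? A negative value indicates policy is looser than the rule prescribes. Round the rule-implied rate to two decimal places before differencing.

-0.65 pp

r = 2.1 + 4.2 + 0.9 × (4.2 − 2.8) + 1.04 × 1.1
   = 2.1 + 4.2 + 1.26 + 1.144 = 8.70
Deviation = 8.05 − 8.70 = -0.65 pp.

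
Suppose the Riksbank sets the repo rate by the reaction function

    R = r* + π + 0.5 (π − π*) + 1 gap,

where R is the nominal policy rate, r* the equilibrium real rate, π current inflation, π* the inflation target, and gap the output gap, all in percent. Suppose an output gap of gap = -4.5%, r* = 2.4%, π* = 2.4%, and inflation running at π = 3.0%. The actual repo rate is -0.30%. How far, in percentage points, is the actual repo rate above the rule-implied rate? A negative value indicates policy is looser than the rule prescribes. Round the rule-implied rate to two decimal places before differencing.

R = 2.4 + 3.0 + 0.5 × (3.0 − 2.4) + 1 × (-4.5)
   = 2.4 + 3 + 0.3 − 4.5 = 1.20
Deviation = -0.30 − 1.20 = -1.50 pp.

-1.50 pp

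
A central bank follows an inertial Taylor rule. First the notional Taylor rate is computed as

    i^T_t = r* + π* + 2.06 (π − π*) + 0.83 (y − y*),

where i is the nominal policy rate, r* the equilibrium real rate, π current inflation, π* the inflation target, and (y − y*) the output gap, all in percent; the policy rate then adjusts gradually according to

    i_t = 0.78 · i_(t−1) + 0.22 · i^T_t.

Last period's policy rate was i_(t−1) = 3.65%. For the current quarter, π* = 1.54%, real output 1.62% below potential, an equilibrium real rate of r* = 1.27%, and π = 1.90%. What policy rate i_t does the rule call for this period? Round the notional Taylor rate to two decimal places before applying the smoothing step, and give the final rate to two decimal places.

3.33%

Output 1.62% below potential → (y − y*) = -1.62.
i^T_t = 1.27 + 1.54 + 2.06 × (1.90 − 1.54) + 0.83 × (-1.62)
   = 1.27 + 1.54 + 0.7416 − 1.3446 = 2.21
i_t = 0.78 × 3.65 + 0.22 × 2.21 = 2.847 + 0.4862 = 3.33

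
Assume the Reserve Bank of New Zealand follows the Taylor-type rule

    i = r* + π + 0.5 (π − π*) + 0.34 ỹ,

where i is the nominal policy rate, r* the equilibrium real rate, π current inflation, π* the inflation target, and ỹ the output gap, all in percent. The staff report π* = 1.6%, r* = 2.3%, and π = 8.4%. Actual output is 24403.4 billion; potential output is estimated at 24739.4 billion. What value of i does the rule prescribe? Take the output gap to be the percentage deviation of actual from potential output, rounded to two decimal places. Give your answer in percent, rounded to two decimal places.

Output gap = 100 × (24403.4 − 24739.4) / 24739.4 = -1.36%.
i = 2.30 + 8.40 + 0.5 × (8.40 − 1.60) + 0.34 × (-1.36)
   = 2.30 + 8.4 + 3.4 − 0.4624 = 13.64

13.64%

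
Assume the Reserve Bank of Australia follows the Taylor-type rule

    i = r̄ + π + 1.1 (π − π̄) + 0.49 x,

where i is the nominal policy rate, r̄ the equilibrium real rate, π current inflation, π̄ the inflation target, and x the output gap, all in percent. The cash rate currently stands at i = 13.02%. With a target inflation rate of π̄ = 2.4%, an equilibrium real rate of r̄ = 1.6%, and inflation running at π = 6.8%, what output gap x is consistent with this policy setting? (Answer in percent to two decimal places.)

0.49 x = 13.02 − 1.6 − 6.8 − 1.1 × (6.8 − 2.4) = -0.22
x = -0.22 / 0.49 = -0.45

-0.45%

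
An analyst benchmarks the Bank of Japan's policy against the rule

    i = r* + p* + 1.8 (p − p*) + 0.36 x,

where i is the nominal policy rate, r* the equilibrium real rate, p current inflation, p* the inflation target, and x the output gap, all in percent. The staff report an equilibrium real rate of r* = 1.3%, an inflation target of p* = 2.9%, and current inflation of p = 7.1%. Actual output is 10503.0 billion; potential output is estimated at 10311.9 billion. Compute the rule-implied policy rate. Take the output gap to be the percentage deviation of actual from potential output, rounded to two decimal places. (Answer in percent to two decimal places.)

Output gap = 100 × (10503.0 − 10311.9) / 10311.9 = 1.85%.
i = 1.30 + 2.90 + 1.8 × (7.10 − 2.90) + 0.36 × 1.85
   = 1.30 + 2.9 + 7.56 + 0.666 = 12.43

12.43%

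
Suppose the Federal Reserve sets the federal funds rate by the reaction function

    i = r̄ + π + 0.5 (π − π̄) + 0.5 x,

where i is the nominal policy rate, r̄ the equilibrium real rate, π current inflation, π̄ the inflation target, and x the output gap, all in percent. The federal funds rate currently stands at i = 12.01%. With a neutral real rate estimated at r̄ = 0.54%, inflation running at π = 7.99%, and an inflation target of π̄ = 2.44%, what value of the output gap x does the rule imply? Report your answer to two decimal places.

0.5 x = 12.01 − 0.54 − 7.99 − 0.5 × (7.99 − 2.44) = 0.705
x = 0.705 / 0.5 = 1.41

1.41%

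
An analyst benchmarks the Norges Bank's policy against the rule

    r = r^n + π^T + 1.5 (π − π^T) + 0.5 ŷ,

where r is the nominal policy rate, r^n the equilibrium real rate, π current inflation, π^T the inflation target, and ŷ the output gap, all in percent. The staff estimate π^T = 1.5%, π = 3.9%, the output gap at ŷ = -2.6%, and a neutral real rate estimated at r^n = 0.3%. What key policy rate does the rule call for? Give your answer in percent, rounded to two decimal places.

4.10%

r = 0.3 + 1.5 + 1.5 × (3.9 − 1.5) + 0.5 × (-2.6)
   = 0.3 + 1.5 + 3.6 − 1.3 = 4.10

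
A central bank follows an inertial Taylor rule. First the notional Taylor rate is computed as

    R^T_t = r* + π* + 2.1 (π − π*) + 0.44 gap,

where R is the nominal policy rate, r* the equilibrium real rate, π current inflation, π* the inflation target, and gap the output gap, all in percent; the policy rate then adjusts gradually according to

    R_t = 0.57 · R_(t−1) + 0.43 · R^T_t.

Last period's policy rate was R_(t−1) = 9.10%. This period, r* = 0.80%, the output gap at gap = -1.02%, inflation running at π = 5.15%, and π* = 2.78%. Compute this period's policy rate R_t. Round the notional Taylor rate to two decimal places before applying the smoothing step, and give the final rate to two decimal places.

R^T_t = 0.80 + 2.78 + 2.1 × (5.15 − 2.78) + 0.44 × (-1.02)
   = 0.80 + 2.78 + 4.977 − 0.4488 = 8.11
R_t = 0.57 × 9.10 + 0.43 × 8.11 = 5.187 + 3.4873 = 8.67

8.67%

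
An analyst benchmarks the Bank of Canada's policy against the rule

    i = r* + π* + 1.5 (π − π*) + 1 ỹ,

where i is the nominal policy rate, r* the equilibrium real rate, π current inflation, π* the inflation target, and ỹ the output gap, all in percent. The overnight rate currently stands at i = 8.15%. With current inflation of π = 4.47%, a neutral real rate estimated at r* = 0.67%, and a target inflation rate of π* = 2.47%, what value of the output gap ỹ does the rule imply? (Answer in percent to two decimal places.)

2.01%

1 ỹ = 8.15 − 0.67 − 2.47 − 1.5 × (4.47 − 2.47) = 2.01
ỹ = 2.01 / 1 = 2.01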